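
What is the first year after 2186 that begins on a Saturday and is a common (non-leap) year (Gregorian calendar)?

Jan 1 advances by 2 weekdays after a leap year and by 1 after a common year.
2186: Jan 1 is Sunday.
2187: Monday
2188: Tuesday (leap)
2189: Thursday
2190: Friday
2191: Saturday
2191 begins on a Saturday and is a common year.

2191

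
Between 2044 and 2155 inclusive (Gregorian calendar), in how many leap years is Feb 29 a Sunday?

Leap years in 2044–2155: 27 of them.
Feb 29 weekday advances by 5 (mod 7) from one leap year to the next four years later (or differs when a century non-leap intervenes).
Leap-day weekdays: 2044:Mon 2048:Sat 2052:Thu 2056:Tue 2060:Sun✓ 2064:Fri 2068:Wed 2072:Mon 2076:Sat 2080:Thu 2084:Tue 2088:Sun✓ 2092:Fri 2096:Wed 2104:Fri 2108:Wed 2112:Mon 2116:Sat 2120:Thu 2124:Tue 2128:Sun✓ 2132:Fri 2136:Wed 2140:Mon 2144:Sat 2148:Thu 2152:Tue
Sunday: 2060, 2088, 2128 → 3.

3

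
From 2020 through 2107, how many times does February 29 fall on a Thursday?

Leap years in 2020–2107: 21 of them.
Feb 29 weekday advances by 5 (mod 7) from one leap year to the next four years later (or differs when a century non-leap intervenes).
Leap-day weekdays: 2020:Sat 2024:Thu✓ 2028:Tue 2032:Sun 2036:Fri 2040:Wed 2044:Mon 2048:Sat 2052:Thu✓ 2056:Tue 2060:Sun 2064:Fri 2068:Wed 2072:Mon 2076:Sat 2080:Thu✓ 2084:Tue 2088:Sun 2092:Fri 2096:Wed 2104:Fri
Thursday: 2024, 2052, 2080 → 3.

3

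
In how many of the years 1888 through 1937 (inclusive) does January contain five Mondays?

20

January has 31 days; it has five Mondays when Monday falls among the first (month-length − 28) days — i.e. when January 1 is one of Monday/Sunday/Saturday.
January 1 by year: 1888:Sun✓ 1889:Tue 1890:Wed 1891:Thu 1892:Fri 1893:Sun✓ 1894:Mon✓ 1895:Tue 1896:Wed 1897:Fri 1898:Sat✓ 1899:Sun✓ 1900:Mon✓ 1901:Tue 1902:Wed …(20 more)… 1923:Mon✓ 1924:Tue 1925:Thu 1926:Fri 1927:Sat✓ 1928:Sun✓ 1929:Tue 1930:Wed 1931:Thu 1932:Fri 1933:Sun✓ 1934:Mon✓ 1935:Tue 1936:Wed 1937:Fri
Years with five Mondays: 1888, 1893, 1894, 1898, 1899, 1900, 1905, 1906, 1910, 1911, 1912, 1916, 1917, 1921, 1922, 1923, 1927, 1928, 1933, 1934 → 20.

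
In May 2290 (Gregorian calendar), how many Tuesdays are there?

4

May 2290 has 31 days and begins on Thursday.
The first Tuesday is May 6.
Tuesdays fall on 6, 13, 20, 27 — that's 4.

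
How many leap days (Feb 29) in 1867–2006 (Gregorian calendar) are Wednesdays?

Leap years in 1867–2006: 34 of them.
Feb 29 weekday advances by 5 (mod 7) from one leap year to the next four years later (or differs when a century non-leap intervenes).
Leap-day weekdays: 1868:Sat 1872:Thu 1876:Tue 1880:Sun 1884:Fri 1888:Wed✓ 1892:Mon 1896:Sat 1904:Mon 1908:Sat 1912:Thu 1916:Tue 1920:Sun …(8 more)… 1956:Wed✓ 1960:Mon 1964:Sat 1968:Thu 1972:Tue 1976:Sun 1980:Fri 1984:Wed✓ 1988:Mon 1992:Sat 1996:Thu 2000:Tue 2004:Sun
Wednesday: 1888, 1928, 1956, 1984 → 4.

4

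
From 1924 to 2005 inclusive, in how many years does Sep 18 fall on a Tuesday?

Track Sep 18's weekday year by year (advancing +1, or +2 across a Feb 29):
  1924: Thu  1925: Fri (+1)  1926: Sat (+1)  1927: Sun (+1)  1928: Tue (+2) ✓
  1929: Wed (+1)  1930: Thu (+1)  1931: Fri (+1)  1932: Sun (+2)  1933: Mon (+1)
  1934: Tue (+1) ✓  1935: Wed (+1)  1936: Fri (+2)  1937: Sat (+1)  … (54 more years) …
  1992: Fri (+2)  1993: Sat (+1)  1994: Sun (+1)  1995: Mon (+1)  1996: Wed (+2)
  1997: Thu (+1)  1998: Fri (+1)  1999: Sat (+1)  2000: Mon (+2)  2001: Tue (+1) ✓
  2002: Wed (+1)  2003: Thu (+1)  2004: Sat (+2)  2005: Sun (+1)
Tuesday years: 1928, 1934, 1945, 1951, 1956, 1962, 1973, 1979, 1984, 1990, 2001 — 11 in total.

11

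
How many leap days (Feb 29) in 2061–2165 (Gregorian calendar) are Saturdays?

Leap years in 2061–2165: 25 of them.
Feb 29 weekday advances by 5 (mod 7) from one leap year to the next four years later (or differs when a century non-leap intervenes).
Leap-day weekdays: 2064:Fri 2068:Wed 2072:Mon 2076:Sat✓ 2080:Thu 2084:Tue 2088:Sun 2092:Fri 2096:Wed 2104:Fri 2108:Wed 2112:Mon 2116:Sat✓ 2120:Thu 2124:Tue 2128:Sun 2132:Fri 2136:Wed 2140:Mon 2144:Sat✓ 2148:Thu 2152:Tue 2156:Sun 2160:Fri 2164:Wed
Saturday: 2076, 2116, 2144 → 3.

3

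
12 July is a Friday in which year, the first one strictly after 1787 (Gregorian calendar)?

From one year to the next, a fixed date's weekday advances by 1, or by 2 when a Feb 29 lies between the two dates.
1787: July 12 is Thursday.
1788: Saturday (+2)
1789: Sunday (+1)
1790: Monday (+1)
1791: Tuesday (+1)
1792: Thursday (+2)
1793: Friday (+1)
12 July falls on a Friday in 1793.

1793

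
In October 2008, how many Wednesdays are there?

October 2008 has 31 days and begins on Wednesday.
The first Wednesday is October 1.
Wednesdays fall on 1, 8, 15, 22, 29 — that's 5.

5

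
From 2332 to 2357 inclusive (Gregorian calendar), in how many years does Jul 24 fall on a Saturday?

Track Jul 24's weekday year by year (advancing +1, or +2 across a Feb 29):
  2332: Sun  2333: Mon (+1)  2334: Tue (+1)  2335: Wed (+1)  2336: Fri (+2)
  2337: Sat (+1) ✓  2338: Sun (+1)  2339: Mon (+1)  2340: Wed (+2)  2341: Thu (+1)
  2342: Fri (+1)  2343: Sat (+1) ✓  2344: Mon (+2)  2345: Tue (+1)  2346: Wed (+1)
  2347: Thu (+1)  2348: Sat (+2) ✓  2349: Sun (+1)  2350: Mon (+1)  2351: Tue (+1)
  2352: Thu (+2)  2353: Fri (+1)  2354: Sat (+1) ✓  2355: Sun (+1)  2356: Tue (+2)
  2357: Wed (+1)
Saturday years: 2337, 2343, 2348, 2354 — 4 in total.

4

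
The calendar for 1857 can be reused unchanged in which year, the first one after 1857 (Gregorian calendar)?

Two years share a calendar iff Jan 1 falls on the same weekday and both are leap or both are common. 1857: Jan 1 is Thursday, common year.
1858: Jan 1 Friday, common
1859: Jan 1 Saturday, common
1860: Jan 1 Sunday, leap
1861: Jan 1 Tuesday, common
1862: Jan 1 Wednesday, common
1863: Jan 1 Thursday, common
1863 matches on both conditions.

1863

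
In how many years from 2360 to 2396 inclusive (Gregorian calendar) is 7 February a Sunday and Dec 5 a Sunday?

4

Check each year's weekday for 7 February and Dec 5:
  2360: Sun/Mon  2361: Tue/Tue  2362: Wed/Wed  2363: Thu/Thu  2364: Fri/Sat  2365: Sun/Sun ✓  2366: Mon/Mon  2367: Tue/Tue  2368: Wed/Thu  2369: Fri/Fri  2370: Sat/Sat  2371: Sun/Sun ✓  2372: Mon/Tue  2373: Wed/Wed  …(9 more)…  2383: Mon/Mon  2384: Tue/Wed  2385: Thu/Thu  2386: Fri/Fri  2387: Sat/Sat  2388: Sun/Mon  2389: Tue/Tue  2390: Wed/Wed  2391: Thu/Thu  2392: Fri/Sat  2393: Sun/Sun ✓  2394: Mon/Mon  2395: Tue/Tue  2396: Wed/Thu
Both conditions hold in: 2365, 2371, 2382, 2393 — 4.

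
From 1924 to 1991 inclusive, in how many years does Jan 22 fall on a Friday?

10

Track Jan 22's weekday year by year (advancing +1, or +2 across a Feb 29):
  1924: Tue  1925: Thu (+2)  1926: Fri (+1) ✓  1927: Sat (+1)  1928: Sun (+1)
  1929: Tue (+2)  1930: Wed (+1)  1931: Thu (+1)  1932: Fri (+1) ✓  1933: Sun (+2)
  1934: Mon (+1)  1935: Tue (+1)  1936: Wed (+1)  1937: Fri (+2) ✓  … (40 more years) …
  1978: Sun (+1)  1979: Mon (+1)  1980: Tue (+1)  1981: Thu (+2)  1982: Fri (+1) ✓
  1983: Sat (+1)  1984: Sun (+1)  1985: Tue (+2)  1986: Wed (+1)  1987: Thu (+1)
  1988: Fri (+1) ✓  1989: Sun (+2)  1990: Mon (+1)  1991: Tue (+1)
Friday years: 1926, 1932, 1937, 1943, 1954, 1960, 1965, 1971, 1982, 1988 — 10 in total.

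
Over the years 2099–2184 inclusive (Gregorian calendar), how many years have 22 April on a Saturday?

Track 22 April's weekday year by year (advancing +1, or +2 across a Feb 29):
  2099: Wed  2100: Thu (+1)  2101: Fri (+1)  2102: Sat (+1) ✓  2103: Sun (+1)
  2104: Tue (+2)  2105: Wed (+1)  2106: Thu (+1)  2107: Fri (+1)  2108: Sun (+2)
  2109: Mon (+1)  2110: Tue (+1)  2111: Wed (+1)  2112: Fri (+2)  … (58 more years) …
  2171: Mon (+1)  2172: Wed (+2)  2173: Thu (+1)  2174: Fri (+1)  2175: Sat (+1) ✓
  2176: Mon (+2)  2177: Tue (+1)  2178: Wed (+1)  2179: Thu (+1)  2180: Sat (+2) ✓
  2181: Sun (+1)  2182: Mon (+1)  2183: Tue (+1)  2184: Thu (+2)
Saturday years: 2102, 2113, 2119, 2124, 2130, 2141, 2147, 2152, 2158, 2169, 2175, 2180 — 12 in total.

12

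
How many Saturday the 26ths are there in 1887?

3

Check the 26th of each month of 1887: Jan 26: Wed, Feb 26: Sat, Mar 26: Sat, Apr 26: Tue, May 26: Thu, Jun 26: Sun, Jul 26: Tue, Aug 26: Fri, Sep 26: Mon, Oct 26: Wed, Nov 26: Sat, Dec 26: Mon.
Saturday occurs in February, March, November — 3 months.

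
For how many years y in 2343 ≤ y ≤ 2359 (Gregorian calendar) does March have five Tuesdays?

March has 31 days; it has five Tuesdays when Tuesday falls among the first (month-length − 28) days — i.e. when March 1 is one of Tuesday/Monday/Sunday.
March 1 by year: 2343:Mon✓ 2344:Wed 2345:Thu 2346:Fri 2347:Sat 2348:Mon✓ 2349:Tue✓ 2350:Wed 2351:Thu 2352:Sat 2353:Sun✓ 2354:Mon✓ 2355:Tue✓ 2356:Thu 2357:Fri 2358:Sat 2359:Sun✓
Years with five Tuesdays: 2343, 2348, 2349, 2353, 2354, 2355, 2359 → 7.

7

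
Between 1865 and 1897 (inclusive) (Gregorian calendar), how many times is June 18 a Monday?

5

Track June 18's weekday year by year (advancing +1, or +2 across a Feb 29):
  1865: Sun  1866: Mon (+1) ✓  1867: Tue (+1)  1868: Thu (+2)  1869: Fri (+1)
  1870: Sat (+1)  1871: Sun (+1)  1872: Tue (+2)  1873: Wed (+1)  1874: Thu (+1)
  1875: Fri (+1)  1876: Sun (+2)  1877: Mon (+1) ✓  1878: Tue (+1)  … (5 more years) …
  1884: Wed (+2)  1885: Thu (+1)  1886: Fri (+1)  1887: Sat (+1)  1888: Mon (+2) ✓
  1889: Tue (+1)  1890: Wed (+1)  1891: Thu (+1)  1892: Sat (+2)  1893: Sun (+1)
  1894: Mon (+1) ✓  1895: Tue (+1)  1896: Thu (+2)  1897: Fri (+1)
Monday years: 1866, 1877, 1883, 1888, 1894 — 5 in total.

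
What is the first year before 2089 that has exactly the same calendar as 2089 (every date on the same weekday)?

Two years share a calendar iff Jan 1 falls on the same weekday and both are leap or both are common. 2089: Jan 1 is Saturday, common year.
2088: Jan 1 Thursday, leap
2087: Jan 1 Wednesday, common
2086: Jan 1 Tuesday, common
2085: Jan 1 Monday, common
2084: Jan 1 Saturday, leap
2083: Jan 1 Friday, common
2082: Jan 1 Thursday, common
2081: Jan 1 Wednesday, common
2080: Jan 1 Monday, leap
2079: Jan 1 Sunday, common
2078: Jan 1 Saturday, common
2078 matches on both conditions.

2078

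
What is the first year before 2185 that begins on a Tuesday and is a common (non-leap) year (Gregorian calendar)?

Jan 1 advances by 2 weekdays after a leap year and by 1 after a common year.
2185: Jan 1 is Saturday.
2184: Thursday (leap)
2183: Wednesday
2182: Tuesday
2182 begins on a Tuesday and is a common year.

2182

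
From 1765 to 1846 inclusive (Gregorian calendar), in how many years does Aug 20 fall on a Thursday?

13

Track Aug 20's weekday year by year (advancing +1, or +2 across a Feb 29):
  1765: Tue  1766: Wed (+1)  1767: Thu (+1) ✓  1768: Sat (+2)  1769: Sun (+1)
  1770: Mon (+1)  1771: Tue (+1)  1772: Thu (+2) ✓  1773: Fri (+1)  1774: Sat (+1)
  1775: Sun (+1)  1776: Tue (+2)  1777: Wed (+1)  1778: Thu (+1) ✓  … (54 more years) …
  1833: Tue (+1)  1834: Wed (+1)  1835: Thu (+1) ✓  1836: Sat (+2)  1837: Sun (+1)
  1838: Mon (+1)  1839: Tue (+1)  1840: Thu (+2) ✓  1841: Fri (+1)  1842: Sat (+1)
  1843: Sun (+1)  1844: Tue (+2)  1845: Wed (+1)  1846: Thu (+1) ✓
Thursday years: 1767, 1772, 1778, 1789, 1795, 1801, 1807, 1812, 1818, 1829, 1835, 1840, 1846 — 13 in total.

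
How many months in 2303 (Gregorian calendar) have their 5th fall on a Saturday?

Check the 5th of each month of 2303: Jan 5: Mon, Feb 5: Thu, Mar 5: Thu, Apr 5: Sun, May 5: Tue, Jun 5: Fri, Jul 5: Sun, Aug 5: Wed, Sep 5: Sat, Oct 5: Mon, Nov 5: Thu, Dec 5: Sat.
Saturday occurs in September, December — 2 months.

2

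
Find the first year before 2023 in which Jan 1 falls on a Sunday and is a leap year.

Jan 1 advances by 2 weekdays after a leap year and by 1 after a common year.
2023: Jan 1 is Sunday.
2022: Saturday
2021: Friday
2020: Wednesday (leap)
2019: Tuesday
2018: Monday
2017: Sunday
2016: Friday (leap)
2015: Thursday
2014: Wednesday
2013: Tuesday
2012: Sunday (leap)
2012 begins on a Sunday and is a leap year.

2012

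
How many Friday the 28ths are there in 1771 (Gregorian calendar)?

1

Check the 28th of each month of 1771: Jan 28: Mon, Feb 28: Thu, Mar 28: Thu, Apr 28: Sun, May 28: Tue, Jun 28: Fri, Jul 28: Sun, Aug 28: Wed, Sep 28: Sat, Oct 28: Mon, Nov 28: Thu, Dec 28: Sat.
Friday occurs in June — 1 month.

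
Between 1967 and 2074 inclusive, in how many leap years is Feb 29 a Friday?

4

Leap years in 1967–2074: 27 of them.
Feb 29 weekday advances by 5 (mod 7) from one leap year to the next four years later (or differs when a century non-leap intervenes).
Leap-day weekdays: 1968:Thu 1972:Tue 1976:Sun 1980:Fri✓ 1984:Wed 1988:Mon 1992:Sat 1996:Thu 2000:Tue 2004:Sun 2008:Fri✓ 2012:Wed 2016:Mon 2020:Sat 2024:Thu 2028:Tue 2032:Sun 2036:Fri✓ 2040:Wed 2044:Mon 2048:Sat 2052:Thu 2056:Tue 2060:Sun 2064:Fri✓ 2068:Wed 2072:Mon
Friday: 1980, 2008, 2036, 2064 → 4.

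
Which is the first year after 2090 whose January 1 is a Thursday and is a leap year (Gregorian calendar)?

2128

Jan 1 advances by 2 weekdays after a leap year and by 1 after a common year.
2090: Jan 1 is Sunday.
2091: Monday
2092: Tuesday (leap)
2093: Thursday
2094: Friday
2095: Saturday
2096: Sunday (leap)
2097: Tuesday
2098: Wednesday
2099: Thursday
2100: Friday
2101: Saturday
2102: Sunday
2103: Monday
2104: Tuesday (leap)
2105: Thursday
2106: Friday
2107: Saturday
2108: Sunday (leap)
2109: Tuesday
2110: Wednesday
2111: Thursday
2112: Friday (leap)
2113: Sunday
2114: Monday
2115: Tuesday
2116: Wednesday (leap)
2117: Friday
2118: Saturday
2119: Sunday
2120: Monday (leap)
2121: Wednesday
2122: Thursday
2123: Friday
2124: Saturday (leap)
2125: Monday
2126: Tuesday
2127: Wednesday
2128: Thursday (leap)
2128 begins on a Thursday and is a leap year.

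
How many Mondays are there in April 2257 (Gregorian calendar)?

4

April 2257 has 30 days and begins on Wednesday.
The first Monday is April 6.
Mondays fall on 6, 13, 20, 27 — that's 4.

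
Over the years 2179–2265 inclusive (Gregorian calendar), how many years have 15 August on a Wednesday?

Track 15 August's weekday year by year (advancing +1, or +2 across a Feb 29):
  2179: Sun  2180: Tue (+2)  2181: Wed (+1) ✓  2182: Thu (+1)  2183: Fri (+1)
  2184: Sun (+2)  2185: Mon (+1)  2186: Tue (+1)  2187: Wed (+1) ✓  2188: Fri (+2)
  2189: Sat (+1)  2190: Sun (+1)  2191: Mon (+1)  2192: Wed (+2) ✓  … (59 more years) …
  2252: Sun (+2)  2253: Mon (+1)  2254: Tue (+1)  2255: Wed (+1) ✓  2256: Fri (+2)
  2257: Sat (+1)  2258: Sun (+1)  2259: Mon (+1)  2260: Wed (+2) ✓  2261: Thu (+1)
  2262: Fri (+1)  2263: Sat (+1)  2264: Mon (+2)  2265: Tue (+1)
Wednesday years: 2181, 2187, 2192, 2198, 2204, 2210, 2221, 2227, 2232, 2238, 2249, 2255, 2260 — 13 in total.

13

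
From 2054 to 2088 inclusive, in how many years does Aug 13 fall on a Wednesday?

5

Track Aug 13's weekday year by year (advancing +1, or +2 across a Feb 29):
  2054: Thu  2055: Fri (+1)  2056: Sun (+2)  2057: Mon (+1)  2058: Tue (+1)
  2059: Wed (+1) ✓  2060: Fri (+2)  2061: Sat (+1)  2062: Sun (+1)  2063: Mon (+1)
  2064: Wed (+2) ✓  2065: Thu (+1)  2066: Fri (+1)  2067: Sat (+1)  … (7 more years) …
  2075: Tue (+1)  2076: Thu (+2)  2077: Fri (+1)  2078: Sat (+1)  2079: Sun (+1)
  2080: Tue (+2)  2081: Wed (+1) ✓  2082: Thu (+1)  2083: Fri (+1)  2084: Sun (+2)
  2085: Mon (+1)  2086: Tue (+1)  2087: Wed (+1) ✓  2088: Fri (+2)
Wednesday years: 2059, 2064, 2070, 2081, 2087 — 5 in total.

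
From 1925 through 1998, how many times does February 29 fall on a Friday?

2

Leap years in 1925–1998: 18 of them.
Feb 29 weekday advances by 5 (mod 7) from one leap year to the next four years later (or differs when a century non-leap intervenes).
Leap-day weekdays: 1928:Wed 1932:Mon 1936:Sat 1940:Thu 1944:Tue 1948:Sun 1952:Fri✓ 1956:Wed 1960:Mon 1964:Sat 1968:Thu 1972:Tue 1976:Sun 1980:Fri✓ 1984:Wed 1988:Mon 1992:Sat 1996:Thu
Friday: 1952, 1980 → 2.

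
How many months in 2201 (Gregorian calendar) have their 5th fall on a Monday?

2

Check the 5th of each month of 2201: Jan 5: Mon, Feb 5: Thu, Mar 5: Thu, Apr 5: Sun, May 5: Tue, Jun 5: Fri, Jul 5: Sun, Aug 5: Wed, Sep 5: Sat, Oct 5: Mon, Nov 5: Thu, Dec 5: Sat.
Monday occurs in January, October — 2 months.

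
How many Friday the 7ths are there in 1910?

Check the 7th of each month of 1910: Jan 7: Fri, Feb 7: Mon, Mar 7: Mon, Apr 7: Thu, May 7: Sat, Jun 7: Tue, Jul 7: Thu, Aug 7: Sun, Sep 7: Wed, Oct 7: Fri, Nov 7: Mon, Dec 7: Wed.
Friday occurs in January, October — 2 months.

2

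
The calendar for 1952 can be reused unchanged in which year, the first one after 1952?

1980

Two years share a calendar iff Jan 1 falls on the same weekday and both are leap or both are common. 1952: Jan 1 is Tuesday, leap year.
1953: Jan 1 Thursday, common
1954: Jan 1 Friday, common
1955: Jan 1 Saturday, common
1956: Jan 1 Sunday, leap
1957: Jan 1 Tuesday, common
1958: Jan 1 Wednesday, common
1959: Jan 1 Thursday, common
1960: Jan 1 Friday, leap
1961: Jan 1 Sunday, common
1962: Jan 1 Monday, common
1963: Jan 1 Tuesday, common
1964: Jan 1 Wednesday, leap
1965: Jan 1 Friday, common
1966: Jan 1 Saturday, common
1967: Jan 1 Sunday, common
1968: Jan 1 Monday, leap
1969: Jan 1 Wednesday, common
1970: Jan 1 Thursday, common
1971: Jan 1 Friday, common
1972: Jan 1 Saturday, leap
1973: Jan 1 Monday, common
1974: Jan 1 Tuesday, common
1975: Jan 1 Wednesday, common
1976: Jan 1 Thursday, leap
1977: Jan 1 Saturday, common
1978: Jan 1 Sunday, common
1979: Jan 1 Monday, common
1980: Jan 1 Tuesday, leap
1980 matches on both conditions.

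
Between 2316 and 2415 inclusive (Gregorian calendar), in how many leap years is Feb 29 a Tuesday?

Leap years in 2316–2415: 25 of them.
Feb 29 weekday advances by 5 (mod 7) from one leap year to the next four years later (or differs when a century non-leap intervenes).
Leap-day weekdays: 2316:Tue✓ 2320:Sun 2324:Fri 2328:Wed 2332:Mon 2336:Sat 2340:Thu 2344:Tue✓ 2348:Sun 2352:Fri 2356:Wed 2360:Mon 2364:Sat 2368:Thu 2372:Tue✓ 2376:Sun 2380:Fri 2384:Wed 2388:Mon 2392:Sat 2396:Thu 2400:Tue✓ 2404:Sun 2408:Fri 2412:Wed
Tuesday: 2316, 2344, 2372, 2400 → 4.

4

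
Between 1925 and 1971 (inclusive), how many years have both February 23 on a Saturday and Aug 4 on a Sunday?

5

Check each year's weekday for February 23 and Aug 4:
  1925: Mon/Tue  1926: Tue/Wed  1927: Wed/Thu  1928: Thu/Sat  1929: Sat/Sun ✓  1930: Sun/Mon  1931: Mon/Tue  1932: Tue/Thu  1933: Thu/Fri  1934: Fri/Sat  1935: Sat/Sun ✓  1936: Sun/Tue  1937: Tue/Wed  1938: Wed/Thu  …(19 more)…  1958: Sun/Mon  1959: Mon/Tue  1960: Tue/Thu  1961: Thu/Fri  1962: Fri/Sat  1963: Sat/Sun ✓  1964: Sun/Tue  1965: Tue/Wed  1966: Wed/Thu  1967: Thu/Fri  1968: Fri/Sun  1969: Sun/Mon  1970: Mon/Tue  1971: Tue/Wed
Both conditions hold in: 1929, 1935, 1946, 1957, 1963 — 5.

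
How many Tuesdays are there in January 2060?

January 2060 has 31 days and begins on Thursday.
The first Tuesday is January 6.
Tuesdays fall on 6, 13, 20, 27 — that's 4.

4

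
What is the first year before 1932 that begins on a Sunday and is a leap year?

1928

Jan 1 advances by 2 weekdays after a leap year and by 1 after a common year.
1932: Jan 1 is Friday (leap).
1931: Thursday
1930: Wednesday
1929: Tuesday
1928: Sunday (leap)
1928 begins on a Sunday and is a leap year.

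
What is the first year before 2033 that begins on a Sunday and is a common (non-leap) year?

2023

Jan 1 advances by 2 weekdays after a leap year and by 1 after a common year.
2033: Jan 1 is Saturday.
2032: Thursday (leap)
2031: Wednesday
2030: Tuesday
2029: Monday
2028: Saturday (leap)
2027: Friday
2026: Thursday
2025: Wednesday
2024: Monday (leap)
2023: Sunday
2023 begins on a Sunday and is a common year.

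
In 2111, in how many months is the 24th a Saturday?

2

Check the 24th of each month of 2111: Jan 24: Sat, Feb 24: Tue, Mar 24: Tue, Apr 24: Fri, May 24: Sun, Jun 24: Wed, Jul 24: Fri, Aug 24: Mon, Sep 24: Thu, Oct 24: Sat, Nov 24: Tue, Dec 24: Thu.
Saturday occurs in January, October — 2 months.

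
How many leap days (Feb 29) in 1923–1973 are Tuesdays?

2

Leap years in 1923–1973: 13 of them.
Feb 29 weekday advances by 5 (mod 7) from one leap year to the next four years later (or differs when a century non-leap intervenes).
Leap-day weekdays: 1924:Fri 1928:Wed 1932:Mon 1936:Sat 1940:Thu 1944:Tue✓ 1948:Sun 1952:Fri 1956:Wed 1960:Mon 1964:Sat 1968:Thu 1972:Tue✓
Tuesday: 1944, 1972 → 2.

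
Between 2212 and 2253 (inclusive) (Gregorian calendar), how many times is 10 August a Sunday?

6

Track 10 August's weekday year by year (advancing +1, or +2 across a Feb 29):
  2212: Mon  2213: Tue (+1)  2214: Wed (+1)  2215: Thu (+1)  2216: Sat (+2)
  2217: Sun (+1) ✓  2218: Mon (+1)  2219: Tue (+1)  2220: Thu (+2)  2221: Fri (+1)
  2222: Sat (+1)  2223: Sun (+1) ✓  2224: Tue (+2)  2225: Wed (+1)  … (14 more years) …
  2240: Mon (+2)  2241: Tue (+1)  2242: Wed (+1)  2243: Thu (+1)  2244: Sat (+2)
  2245: Sun (+1) ✓  2246: Mon (+1)  2247: Tue (+1)  2248: Thu (+2)  2249: Fri (+1)
  2250: Sat (+1)  2251: Sun (+1) ✓  2252: Tue (+2)  2253: Wed (+1)
Sunday years: 2217, 2223, 2228, 2234, 2245, 2251 — 6 in total.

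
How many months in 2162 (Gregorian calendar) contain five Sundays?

4

A month of length L has five Sundays iff its first Sunday is on day ≤ L−28 (so day 1–3 in a 31-day month, 1–2 in a 30-day month, day 1 in a leap February).
Checking each month of 2162: Jan starts Fri (31d) ✓; Feb starts Mon (28d); Mar starts Mon (31d); Apr starts Thu (30d); May starts Sat (31d) ✓; Jun starts Tue (30d); Jul starts Thu (31d); Aug starts Sun (31d) ✓; Sep starts Wed (30d); Oct starts Fri (31d) ✓; Nov starts Mon (30d); Dec starts Wed (31d).
Five-Sunday months: January, May, August, October → 4.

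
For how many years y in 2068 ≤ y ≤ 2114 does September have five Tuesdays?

14

September has 30 days; it has five Tuesdays when Tuesday falls among the first (month-length − 28) days — i.e. when September 1 is one of Tuesday/Monday.
September 1 by year: 2068:Sat 2069:Sun 2070:Mon✓ 2071:Tue✓ 2072:Thu 2073:Fri 2074:Sat 2075:Sun 2076:Tue✓ 2077:Wed 2078:Thu 2079:Fri 2080:Sun 2081:Mon✓ 2082:Tue✓ …(17 more)… 2100:Wed 2101:Thu 2102:Fri 2103:Sat 2104:Mon✓ 2105:Tue✓ 2106:Wed 2107:Thu 2108:Sat 2109:Sun 2110:Mon✓ 2111:Tue✓ 2112:Thu 2113:Fri 2114:Sat
Years with five Tuesdays: 2070, 2071, 2076, 2081, 2082, 2087, 2092, 2093, 2098, 2099, 2104, 2105, 2110, 2111 → 14.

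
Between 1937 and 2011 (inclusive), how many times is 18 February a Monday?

10

Track 18 February's weekday year by year (advancing +1, or +2 across a Feb 29):
  1937: Thu  1938: Fri (+1)  1939: Sat (+1)  1940: Sun (+1)  1941: Tue (+2)
  1942: Wed (+1)  1943: Thu (+1)  1944: Fri (+1)  1945: Sun (+2)  1946: Mon (+1) ✓
  1947: Tue (+1)  1948: Wed (+1)  1949: Fri (+2)  1950: Sat (+1)  … (47 more years) …
  1998: Wed (+1)  1999: Thu (+1)  2000: Fri (+1)  2001: Sun (+2)  2002: Mon (+1) ✓
  2003: Tue (+1)  2004: Wed (+1)  2005: Fri (+2)  2006: Sat (+1)  2007: Sun (+1)
  2008: Mon (+1) ✓  2009: Wed (+2)  2010: Thu (+1)  2011: Fri (+1)
Monday years: 1946, 1952, 1957, 1963, 1974, 1980, 1985, 1991, 2002, 2008 — 10 in total.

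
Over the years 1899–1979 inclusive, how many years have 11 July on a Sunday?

11

Track 11 July's weekday year by year (advancing +1, or +2 across a Feb 29):
  1899: Tue  1900: Wed (+1)  1901: Thu (+1)  1902: Fri (+1)  1903: Sat (+1)
  1904: Mon (+2)  1905: Tue (+1)  1906: Wed (+1)  1907: Thu (+1)  1908: Sat (+2)
  1909: Sun (+1) ✓  1910: Mon (+1)  1911: Tue (+1)  1912: Thu (+2)  … (53 more years) …
  1966: Mon (+1)  1967: Tue (+1)  1968: Thu (+2)  1969: Fri (+1)  1970: Sat (+1)
  1971: Sun (+1) ✓  1972: Tue (+2)  1973: Wed (+1)  1974: Thu (+1)  1975: Fri (+1)
  1976: Sun (+2) ✓  1977: Mon (+1)  1978: Tue (+1)  1979: Wed (+1)
Sunday years: 1909, 1915, 1920, 1926, 1937, 1943, 1948, 1954, 1965, 1971, 1976 — 11 in total.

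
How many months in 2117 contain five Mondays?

4

A month of length L has five Mondays iff its first Monday is on day ≤ L−28 (so day 1–3 in a 31-day month, 1–2 in a 30-day month, day 1 in a leap February).
Checking each month of 2117: Jan starts Fri (31d); Feb starts Mon (28d); Mar starts Mon (31d) ✓; Apr starts Thu (30d); May starts Sat (31d) ✓; Jun starts Tue (30d); Jul starts Thu (31d); Aug starts Sun (31d) ✓; Sep starts Wed (30d); Oct starts Fri (31d); Nov starts Mon (30d) ✓; Dec starts Wed (31d).
Five-Monday months: March, May, August, November → 4.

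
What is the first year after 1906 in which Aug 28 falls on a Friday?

1908

From one year to the next, a fixed date's weekday advances by 1, or by 2 when a Feb 29 lies between the two dates.
1906: August 28 is Tuesday.
1907: Wednesday (+1)
1908: Friday (+2)
Aug 28 falls on a Friday in 1908.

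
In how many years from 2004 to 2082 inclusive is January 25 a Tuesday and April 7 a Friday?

2

Check each year's weekday for January 25 and April 7:
  2004: Sun/Wed  2005: Tue/Thu  2006: Wed/Fri  2007: Thu/Sat  2008: Fri/Mon  2009: Sun/Tue  2010: Mon/Wed  2011: Tue/Thu  2012: Wed/Sat  2013: Fri/Sun  2014: Sat/Mon  2015: Sun/Tue  2016: Mon/Thu  2017: Wed/Fri  …(51 more)…  2069: Fri/Sun  2070: Sat/Mon  2071: Sun/Tue  2072: Mon/Thu  2073: Wed/Fri  2074: Thu/Sat  2075: Fri/Sun  2076: Sat/Tue  2077: Mon/Wed  2078: Tue/Thu  2079: Wed/Fri  2080: Thu/Sun  2081: Sat/Mon  2082: Sun/Tue
Both conditions hold in: 2028, 2056 — 2.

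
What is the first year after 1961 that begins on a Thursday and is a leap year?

Jan 1 advances by 2 weekdays after a leap year and by 1 after a common year.
1961: Jan 1 is Sunday.
1962: Monday
1963: Tuesday
1964: Wednesday (leap)
1965: Friday
1966: Saturday
1967: Sunday
1968: Monday (leap)
1969: Wednesday
1970: Thursday
1971: Friday
1972: Saturday (leap)
1973: Monday
1974: Tuesday
1975: Wednesday
1976: Thursday (leap)
1976 begins on a Thursday and is a leap year.

1976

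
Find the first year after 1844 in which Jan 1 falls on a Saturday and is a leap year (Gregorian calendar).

1848

Jan 1 advances by 2 weekdays after a leap year and by 1 after a common year.
1844: Jan 1 is Monday (leap).
1845: Wednesday
1846: Thursday
1847: Friday
1848: Saturday (leap)
1848 begins on a Saturday and is a leap year.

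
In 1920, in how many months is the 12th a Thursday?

2

Check the 12th of each month of 1920: Jan 12: Mon, Feb 12: Thu, Mar 12: Fri, Apr 12: Mon, May 12: Wed, Jun 12: Sat, Jul 12: Mon, Aug 12: Thu, Sep 12: Sun, Oct 12: Tue, Nov 12: Fri, Dec 12: Sun.
Thursday occurs in February, August — 2 months.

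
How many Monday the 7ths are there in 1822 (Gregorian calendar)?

2

Check the 7th of each month of 1822: Jan 7: Mon, Feb 7: Thu, Mar 7: Thu, Apr 7: Sun, May 7: Tue, Jun 7: Fri, Jul 7: Sun, Aug 7: Wed, Sep 7: Sat, Oct 7: Mon, Nov 7: Thu, Dec 7: Sat.
Monday occurs in January, October — 2 months.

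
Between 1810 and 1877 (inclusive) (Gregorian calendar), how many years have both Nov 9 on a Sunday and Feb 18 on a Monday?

Check each year's weekday for Nov 9 and Feb 18:
  1810: Fri/Sun  1811: Sat/Mon  1812: Mon/Tue  1813: Tue/Thu  1814: Wed/Fri  1815: Thu/Sat  1816: Sat/Sun  1817: Sun/Tue  1818: Mon/Wed  1819: Tue/Thu  1820: Thu/Fri  1821: Fri/Sun  1822: Sat/Mon  1823: Sun/Tue  …(40 more)…  1864: Wed/Thu  1865: Thu/Sat  1866: Fri/Sun  1867: Sat/Mon  1868: Mon/Tue  1869: Tue/Thu  1870: Wed/Fri  1871: Thu/Sat  1872: Sat/Sun  1873: Sun/Tue  1874: Mon/Wed  1875: Tue/Thu  1876: Thu/Fri  1877: Fri/Sun
Both conditions hold in: 1828, 1856 — 2.

2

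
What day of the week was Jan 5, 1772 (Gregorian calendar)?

Sunday

January 1, 1772 is a Wednesday.
January 5 is day 5 of the year, i.e. 4 days after Jan 1.
4 mod 7 = 4, so advance 4 weekdays from Wednesday: Sunday.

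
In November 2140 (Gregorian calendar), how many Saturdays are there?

November 2140 has 30 days and begins on Tuesday.
The first Saturday is November 5.
Saturdays fall on 5, 12, 19, 26 — that's 4.

4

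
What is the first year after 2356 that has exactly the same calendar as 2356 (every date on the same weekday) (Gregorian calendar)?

Two years share a calendar iff Jan 1 falls on the same weekday and both are leap or both are common. 2356: Jan 1 is Sunday, leap year.
2357: Jan 1 Tuesday, common
2358: Jan 1 Wednesday, common
2359: Jan 1 Thursday, common
2360: Jan 1 Friday, leap
2361: Jan 1 Sunday, common
2362: Jan 1 Monday, common
2363: Jan 1 Tuesday, common
2364: Jan 1 Wednesday, leap
2365: Jan 1 Friday, common
2366: Jan 1 Saturday, common
2367: Jan 1 Sunday, common
2368: Jan 1 Monday, leap
2369: Jan 1 Wednesday, common
2370: Jan 1 Thursday, common
2371: Jan 1 Friday, common
2372: Jan 1 Saturday, leap
2373: Jan 1 Monday, common
2374: Jan 1 Tuesday, common
2375: Jan 1 Wednesday, common
2376: Jan 1 Thursday, leap
2377: Jan 1 Saturday, common
2378: Jan 1 Sunday, common
2379: Jan 1 Monday, common
2380: Jan 1 Tuesday, leap
2381: Jan 1 Thursday, common
2382: Jan 1 Friday, common
2383: Jan 1 Saturday, common
2384: Jan 1 Sunday, leap
2384 matches on both conditions.

2384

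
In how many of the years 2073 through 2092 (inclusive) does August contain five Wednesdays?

9

August has 31 days; it has five Wednesdays when Wednesday falls among the first (month-length − 28) days — i.e. when August 1 is one of Wednesday/Tuesday/Monday.
August 1 by year: 2073:Tue✓ 2074:Wed✓ 2075:Thu 2076:Sat 2077:Sun 2078:Mon✓ 2079:Tue✓ 2080:Thu 2081:Fri 2082:Sat 2083:Sun 2084:Tue✓ 2085:Wed✓ 2086:Thu 2087:Fri 2088:Sun 2089:Mon✓ 2090:Tue✓ 2091:Wed✓ 2092:Fri
Years with five Wednesdays: 2073, 2074, 2078, 2079, 2084, 2085, 2089, 2090, 2091 → 9.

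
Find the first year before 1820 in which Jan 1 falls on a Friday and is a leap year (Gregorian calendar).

Jan 1 advances by 2 weekdays after a leap year and by 1 after a common year.
1820: Jan 1 is Saturday (leap).
1819: Friday
1818: Thursday
1817: Wednesday
1816: Monday (leap)
1815: Sunday
1814: Saturday
1813: Friday
1812: Wednesday (leap)
1811: Tuesday
1810: Monday
1809: Sunday
1808: Friday (leap)
1808 begins on a Friday and is a leap year.

1808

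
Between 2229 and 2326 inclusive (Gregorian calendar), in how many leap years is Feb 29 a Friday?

Leap years in 2229–2326: 23 of them.
Feb 29 weekday advances by 5 (mod 7) from one leap year to the next four years later (or differs when a century non-leap intervenes).
Leap-day weekdays: 2232:Wed 2236:Mon 2240:Sat 2244:Thu 2248:Tue 2252:Sun 2256:Fri✓ 2260:Wed 2264:Mon 2268:Sat 2272:Thu 2276:Tue 2280:Sun 2284:Fri✓ 2288:Wed 2292:Mon 2296:Sat 2304:Mon 2308:Sat 2312:Thu 2316:Tue 2320:Sun 2324:Fri✓
Friday: 2256, 2284, 2324 → 3.

3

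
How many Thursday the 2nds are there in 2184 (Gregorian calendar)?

Check the 2nd of each month of 2184: Jan 2: Fri, Feb 2: Mon, Mar 2: Tue, Apr 2: Fri, May 2: Sun, Jun 2: Wed, Jul 2: Fri, Aug 2: Mon, Sep 2: Thu, Oct 2: Sat, Nov 2: Tue, Dec 2: Thu.
Thursday occurs in September, December — 2 months.

2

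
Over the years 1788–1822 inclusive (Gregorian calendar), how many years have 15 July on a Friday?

5

Track 15 July's weekday year by year (advancing +1, or +2 across a Feb 29):
  1788: Tue  1789: Wed (+1)  1790: Thu (+1)  1791: Fri (+1) ✓  1792: Sun (+2)
  1793: Mon (+1)  1794: Tue (+1)  1795: Wed (+1)  1796: Fri (+2) ✓  1797: Sat (+1)
  1798: Sun (+1)  1799: Mon (+1)  1800: Tue (+1)  1801: Wed (+1)  … (7 more years) …
  1809: Sat (+1)  1810: Sun (+1)  1811: Mon (+1)  1812: Wed (+2)  1813: Thu (+1)
  1814: Fri (+1) ✓  1815: Sat (+1)  1816: Mon (+2)  1817: Tue (+1)  1818: Wed (+1)
  1819: Thu (+1)  1820: Sat (+2)  1821: Sun (+1)  1822: Mon (+1)
Friday years: 1791, 1796, 1803, 1808, 1814 — 5 in total.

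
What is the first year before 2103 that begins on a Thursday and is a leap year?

2088

Jan 1 advances by 2 weekdays after a leap year and by 1 after a common year.
2103: Jan 1 is Monday.
2102: Sunday
2101: Saturday
2100: Friday
2099: Thursday
2098: Wednesday
2097: Tuesday
2096: Sunday (leap)
2095: Saturday
2094: Friday
2093: Thursday
2092: Tuesday (leap)
2091: Monday
2090: Sunday
2089: Saturday
2088: Thursday (leap)
2088 begins on a Thursday and is a leap year.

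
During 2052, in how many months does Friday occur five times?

A month of length L has five Fridays iff its first Friday is on day ≤ L−28 (so day 1–3 in a 31-day month, 1–2 in a 30-day month, day 1 in a leap February).
Checking each month of 2052: Jan starts Mon (31d); Feb starts Thu (29d); Mar starts Fri (31d) ✓; Apr starts Mon (30d); May starts Wed (31d) ✓; Jun starts Sat (30d); Jul starts Mon (31d); Aug starts Thu (31d) ✓; Sep starts Sun (30d); Oct starts Tue (31d); Nov starts Fri (30d) ✓; Dec starts Sun (31d).
Five-Friday months: March, May, August, November → 4.

4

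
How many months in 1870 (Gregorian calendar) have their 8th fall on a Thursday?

2

Check the 8th of each month of 1870: Jan 8: Sat, Feb 8: Tue, Mar 8: Tue, Apr 8: Fri, May 8: Sun, Jun 8: Wed, Jul 8: Fri, Aug 8: Mon, Sep 8: Thu, Oct 8: Sat, Nov 8: Tue, Dec 8: Thu.
Thursday occurs in September, December — 2 months.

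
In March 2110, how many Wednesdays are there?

4

March 2110 has 31 days and begins on Saturday.
The first Wednesday is March 5.
Wednesdays fall on 5, 12, 19, 26 — that's 4.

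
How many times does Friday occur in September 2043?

September 2043 has 30 days and begins on Tuesday.
The first Friday is September 4.
Fridays fall on 4, 11, 18, 25 — that's 4.

4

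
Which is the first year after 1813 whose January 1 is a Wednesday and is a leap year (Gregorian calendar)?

Jan 1 advances by 2 weekdays after a leap year and by 1 after a common year.
1813: Jan 1 is Friday.
1814: Saturday
1815: Sunday
1816: Monday (leap)
1817: Wednesday
1818: Thursday
1819: Friday
1820: Saturday (leap)
1821: Monday
1822: Tuesday
1823: Wednesday
1824: Thursday (leap)
1825: Saturday
1826: Sunday
1827: Monday
1828: Tuesday (leap)
1829: Thursday
1830: Friday
1831: Saturday
1832: Sunday (leap)
1833: Tuesday
1834: Wednesday
1835: Thursday
1836: Friday (leap)
1837: Sunday
1838: Monday
1839: Tuesday
1840: Wednesday (leap)
1840 begins on a Wednesday and is a leap year.

1840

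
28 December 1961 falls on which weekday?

Thursday

January 1, 1961 is a Sunday.
December 28 is day 362 of the year, i.e. 361 days after Jan 1.
361 mod 7 = 4, so advance 4 weekdays from Sunday: Thursday.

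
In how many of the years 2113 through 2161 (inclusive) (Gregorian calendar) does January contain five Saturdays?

January has 31 days; it has five Saturdays when Saturday falls among the first (month-length − 28) days — i.e. when January 1 is one of Saturday/Friday/Thursday.
January 1 by year: 2113:Sun 2114:Mon 2115:Tue 2116:Wed 2117:Fri✓ 2118:Sat✓ 2119:Sun 2120:Mon 2121:Wed 2122:Thu✓ 2123:Fri✓ 2124:Sat✓ 2125:Mon 2126:Tue 2127:Wed …(19 more)… 2147:Sun 2148:Mon 2149:Wed 2150:Thu✓ 2151:Fri✓ 2152:Sat✓ 2153:Mon 2154:Tue 2155:Wed 2156:Thu✓ 2157:Sat✓ 2158:Sun 2159:Mon 2160:Tue 2161:Thu✓
Years with five Saturdays: 2117, 2118, 2122, 2123, 2124, 2128, 2129, 2133, 2134, 2135, 2139, 2140, 2145, 2146, 2150, 2151, 2152, 2156, 2157, 2161 → 20.

20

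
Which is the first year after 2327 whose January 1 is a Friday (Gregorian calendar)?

Jan 1 advances by 2 weekdays after a leap year and by 1 after a common year.
2327: Jan 1 is Saturday.
2328: Sunday (leap)
2329: Tuesday
2330: Wednesday
2331: Thursday
2332: Friday (leap)
2332 begins on a Friday

2332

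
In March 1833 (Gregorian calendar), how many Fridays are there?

5

March 1833 has 31 days and begins on Friday.
The first Friday is March 1.
Fridays fall on 1, 8, 15, 22, 29 — that's 5.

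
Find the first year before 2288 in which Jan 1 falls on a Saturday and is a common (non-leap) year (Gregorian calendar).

2287

Jan 1 advances by 2 weekdays after a leap year and by 1 after a common year.
2288: Jan 1 is Sunday (leap).
2287: Saturday
2287 begins on a Saturday and is a common year.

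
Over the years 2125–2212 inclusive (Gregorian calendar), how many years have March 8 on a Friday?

Track March 8's weekday year by year (advancing +1, or +2 across a Feb 29):
  2125: Thu  2126: Fri (+1) ✓  2127: Sat (+1)  2128: Mon (+2)  2129: Tue (+1)
  2130: Wed (+1)  2131: Thu (+1)  2132: Sat (+2)  2133: Sun (+1)  2134: Mon (+1)
  2135: Tue (+1)  2136: Thu (+2)  2137: Fri (+1) ✓  2138: Sat (+1)  … (60 more years) …
  2199: Fri (+1) ✓  2200: Sat (+1)  2201: Sun (+1)  2202: Mon (+1)  2203: Tue (+1)
  2204: Thu (+2)  2205: Fri (+1) ✓  2206: Sat (+1)  2207: Sun (+1)  2208: Tue (+2)
  2209: Wed (+1)  2210: Thu (+1)  2211: Fri (+1) ✓  2212: Sun (+2)
Friday years: 2126, 2137, 2143, 2148, 2154, 2165, 2171, 2176, 2182, 2193, 2199, 2205, 2211 — 13 in total.

13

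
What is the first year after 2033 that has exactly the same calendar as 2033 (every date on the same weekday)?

2039

Two years share a calendar iff Jan 1 falls on the same weekday and both are leap or both are common. 2033: Jan 1 is Saturday, common year.
2034: Jan 1 Sunday, common
2035: Jan 1 Monday, common
2036: Jan 1 Tuesday, leap
2037: Jan 1 Thursday, common
2038: Jan 1 Friday, common
2039: Jan 1 Saturday, common
2039 matches on both conditions.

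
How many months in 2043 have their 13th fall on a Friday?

Check the 13th of each month of 2043: Jan 13: Tue, Feb 13: Fri, Mar 13: Fri, Apr 13: Mon, May 13: Wed, Jun 13: Sat, Jul 13: Mon, Aug 13: Thu, Sep 13: Sun, Oct 13: Tue, Nov 13: Fri, Dec 13: Sun.
Friday occurs in February, March, November — 3 months.

3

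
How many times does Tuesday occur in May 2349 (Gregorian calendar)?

5

May 2349 has 31 days and begins on Sunday.
The first Tuesday is May 3.
Tuesdays fall on 3, 10, 17, 24, 31 — that's 5.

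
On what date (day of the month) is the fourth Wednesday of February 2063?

28

February 1, 2063 is a Thursday, so the first Wednesday is the 7th.
The fourth Wednesday is 7 + 21 = 28.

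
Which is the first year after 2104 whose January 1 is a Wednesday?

Jan 1 advances by 2 weekdays after a leap year and by 1 after a common year.
2104: Jan 1 is Tuesday (leap).
2105: Thursday
2106: Friday
2107: Saturday
2108: Sunday (leap)
2109: Tuesday
2110: Wednesday
2110 begins on a Wednesday

2110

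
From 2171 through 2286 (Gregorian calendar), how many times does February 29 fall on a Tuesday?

Leap years in 2171–2286: 28 of them.
Feb 29 weekday advances by 5 (mod 7) from one leap year to the next four years later (or differs when a century non-leap intervenes).
Leap-day weekdays: 2172:Sat 2176:Thu 2180:Tue✓ 2184:Sun 2188:Fri 2192:Wed 2196:Mon 2204:Wed 2208:Mon 2212:Sat 2216:Thu 2220:Tue✓ 2224:Sun 2228:Fri 2232:Wed 2236:Mon 2240:Sat 2244:Thu 2248:Tue✓ 2252:Sun 2256:Fri 2260:Wed 2264:Mon 2268:Sat 2272:Thu 2276:Tue✓ 2280:Sun 2284:Fri
Tuesday: 2180, 2220, 2248, 2276 → 4.

4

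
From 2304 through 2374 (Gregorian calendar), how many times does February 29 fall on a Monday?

Leap years in 2304–2374: 18 of them.
Feb 29 weekday advances by 5 (mod 7) from one leap year to the next four years later (or differs when a century non-leap intervenes).
Leap-day weekdays: 2304:Mon✓ 2308:Sat 2312:Thu 2316:Tue 2320:Sun 2324:Fri 2328:Wed 2332:Mon✓ 2336:Sat 2340:Thu 2344:Tue 2348:Sun 2352:Fri 2356:Wed 2360:Mon✓ 2364:Sat 2368:Thu 2372:Tue
Monday: 2304, 2332, 2360 → 3.

3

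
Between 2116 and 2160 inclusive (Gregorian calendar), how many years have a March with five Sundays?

March has 31 days; it has five Sundays when Sunday falls among the first (month-length − 28) days — i.e. when March 1 is one of Sunday/Saturday/Friday.
March 1 by year: 2116:Sun✓ 2117:Mon 2118:Tue 2119:Wed 2120:Fri✓ 2121:Sat✓ 2122:Sun✓ 2123:Mon 2124:Wed 2125:Thu 2126:Fri✓ 2127:Sat✓ 2128:Mon 2129:Tue 2130:Wed …(15 more)… 2146:Tue 2147:Wed 2148:Fri✓ 2149:Sat✓ 2150:Sun✓ 2151:Mon 2152:Wed 2153:Thu 2154:Fri✓ 2155:Sat✓ 2156:Mon 2157:Tue 2158:Wed 2159:Thu 2160:Sat✓
Years with five Sundays: 2116, 2120, 2121, 2122, 2126, 2127, 2132, 2133, 2137, 2138, 2139, 2143, 2144, 2148, 2149, 2150, 2154, 2155, 2160 → 19.

19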